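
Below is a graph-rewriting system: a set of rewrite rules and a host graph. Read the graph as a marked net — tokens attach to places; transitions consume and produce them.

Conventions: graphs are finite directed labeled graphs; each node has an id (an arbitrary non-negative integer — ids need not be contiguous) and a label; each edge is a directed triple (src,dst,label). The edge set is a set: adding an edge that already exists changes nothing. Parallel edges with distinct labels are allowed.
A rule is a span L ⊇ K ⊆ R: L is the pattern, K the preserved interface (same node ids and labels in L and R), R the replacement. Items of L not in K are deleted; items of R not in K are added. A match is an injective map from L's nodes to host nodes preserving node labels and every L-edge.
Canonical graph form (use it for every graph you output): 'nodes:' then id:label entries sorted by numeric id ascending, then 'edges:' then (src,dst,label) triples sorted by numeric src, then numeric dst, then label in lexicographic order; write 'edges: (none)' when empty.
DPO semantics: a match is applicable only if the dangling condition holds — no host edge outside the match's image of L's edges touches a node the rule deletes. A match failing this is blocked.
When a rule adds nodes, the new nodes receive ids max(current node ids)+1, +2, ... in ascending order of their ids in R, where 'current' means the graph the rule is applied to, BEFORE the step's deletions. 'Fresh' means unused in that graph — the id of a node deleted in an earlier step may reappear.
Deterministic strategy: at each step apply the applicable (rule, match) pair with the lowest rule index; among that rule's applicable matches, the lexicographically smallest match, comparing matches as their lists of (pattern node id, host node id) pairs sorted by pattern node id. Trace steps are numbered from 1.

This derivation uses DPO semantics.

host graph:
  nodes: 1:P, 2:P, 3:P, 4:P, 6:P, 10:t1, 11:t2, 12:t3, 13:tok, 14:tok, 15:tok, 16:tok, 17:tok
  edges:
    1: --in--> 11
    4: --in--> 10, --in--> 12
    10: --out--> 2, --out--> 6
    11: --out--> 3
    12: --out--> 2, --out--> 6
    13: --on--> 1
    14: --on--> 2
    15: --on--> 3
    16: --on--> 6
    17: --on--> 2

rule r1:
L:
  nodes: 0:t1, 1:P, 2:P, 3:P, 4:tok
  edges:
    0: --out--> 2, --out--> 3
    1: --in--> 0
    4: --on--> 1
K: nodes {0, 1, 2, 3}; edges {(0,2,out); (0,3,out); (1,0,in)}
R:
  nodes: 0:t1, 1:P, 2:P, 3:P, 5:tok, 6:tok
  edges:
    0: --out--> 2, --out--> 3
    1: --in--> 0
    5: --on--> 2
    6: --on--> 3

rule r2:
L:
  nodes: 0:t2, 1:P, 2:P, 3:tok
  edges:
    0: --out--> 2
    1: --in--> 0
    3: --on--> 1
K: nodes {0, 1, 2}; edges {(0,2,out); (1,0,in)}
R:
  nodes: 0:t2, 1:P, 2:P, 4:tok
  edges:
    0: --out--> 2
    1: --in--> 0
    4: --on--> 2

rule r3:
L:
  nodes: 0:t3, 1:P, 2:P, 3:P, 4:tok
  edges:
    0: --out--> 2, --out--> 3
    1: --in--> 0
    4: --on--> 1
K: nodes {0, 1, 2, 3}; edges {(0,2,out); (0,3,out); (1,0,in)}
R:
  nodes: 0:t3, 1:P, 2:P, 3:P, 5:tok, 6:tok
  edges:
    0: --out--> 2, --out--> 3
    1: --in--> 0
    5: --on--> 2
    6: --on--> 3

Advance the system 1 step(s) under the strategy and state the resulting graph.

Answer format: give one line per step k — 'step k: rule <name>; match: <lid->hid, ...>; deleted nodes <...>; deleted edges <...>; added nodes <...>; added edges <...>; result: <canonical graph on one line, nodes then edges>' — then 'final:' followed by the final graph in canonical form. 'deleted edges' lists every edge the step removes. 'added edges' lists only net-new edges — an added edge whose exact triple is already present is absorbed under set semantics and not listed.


step 1: rule r2; match: 0->11, 1->1, 2->3, 3->13; deleted nodes 13; deleted edges (13,1,on); added nodes 18; added edges (18,3,on); result: nodes: 1:P, 2:P, 3:P, 4:P, 6:P, 10:t1, 11:t2, 12:t3, 14:tok, 15:tok, 16:tok, 17:tok, 18:tok edges: (1,11,in); (4,10,in); (4,12,in); (10,2,out); (10,6,out); (11,3,out); (12,2,out); (12,6,out); (14,2,on); (15,3,on); (16,6,on); (17,2,on); (18,3,on)
final:
nodes: 1:P, 2:P, 3:P, 4:P, 6:P, 10:t1, 11:t2, 12:t3, 14:tok, 15:tok, 16:tok, 17:tok, 18:tok
edges: (1,11,in); (4,10,in); (4,12,in); (10,2,out); (10,6,out); (11,3,out); (12,2,out); (12,6,out); (14,2,on); (15,3,on); (16,6,on); (17,2,on); (18,3,on)


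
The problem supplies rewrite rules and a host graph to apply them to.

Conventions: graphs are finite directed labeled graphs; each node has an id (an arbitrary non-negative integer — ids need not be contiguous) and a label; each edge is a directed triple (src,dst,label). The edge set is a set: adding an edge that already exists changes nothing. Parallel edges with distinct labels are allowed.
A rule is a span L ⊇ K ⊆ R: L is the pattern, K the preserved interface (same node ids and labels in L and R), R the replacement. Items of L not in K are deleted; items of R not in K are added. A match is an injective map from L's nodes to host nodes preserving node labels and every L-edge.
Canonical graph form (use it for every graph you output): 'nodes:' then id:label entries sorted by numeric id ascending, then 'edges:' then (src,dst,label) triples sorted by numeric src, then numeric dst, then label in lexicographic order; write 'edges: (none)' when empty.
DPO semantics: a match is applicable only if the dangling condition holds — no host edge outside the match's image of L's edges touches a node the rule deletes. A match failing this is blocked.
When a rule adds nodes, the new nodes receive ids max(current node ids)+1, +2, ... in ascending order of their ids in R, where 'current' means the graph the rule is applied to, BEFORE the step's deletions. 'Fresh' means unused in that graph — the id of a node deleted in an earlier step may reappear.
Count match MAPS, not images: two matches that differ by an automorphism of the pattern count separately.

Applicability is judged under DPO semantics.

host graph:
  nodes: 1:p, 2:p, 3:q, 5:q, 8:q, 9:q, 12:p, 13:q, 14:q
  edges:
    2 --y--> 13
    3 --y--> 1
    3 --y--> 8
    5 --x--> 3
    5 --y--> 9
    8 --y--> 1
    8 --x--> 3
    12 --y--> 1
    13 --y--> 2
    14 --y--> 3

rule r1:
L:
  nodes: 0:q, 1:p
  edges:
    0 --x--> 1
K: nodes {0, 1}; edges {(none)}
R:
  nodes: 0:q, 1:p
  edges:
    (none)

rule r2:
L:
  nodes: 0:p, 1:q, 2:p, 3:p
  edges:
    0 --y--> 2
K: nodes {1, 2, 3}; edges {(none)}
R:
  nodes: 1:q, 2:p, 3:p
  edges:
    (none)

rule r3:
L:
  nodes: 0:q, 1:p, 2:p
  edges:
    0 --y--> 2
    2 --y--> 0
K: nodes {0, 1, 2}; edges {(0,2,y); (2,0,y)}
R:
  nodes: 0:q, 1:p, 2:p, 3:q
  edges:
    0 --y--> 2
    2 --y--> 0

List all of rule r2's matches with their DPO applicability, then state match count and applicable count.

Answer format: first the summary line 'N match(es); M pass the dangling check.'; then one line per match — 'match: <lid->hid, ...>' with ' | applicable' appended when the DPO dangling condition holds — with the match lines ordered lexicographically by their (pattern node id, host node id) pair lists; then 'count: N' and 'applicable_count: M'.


6 match(es); 6 pass the dangling check.
match: 0->12, 1->3, 2->1, 3->2 | applicable
match: 0->12, 1->5, 2->1, 3->2 | applicable
match: 0->12, 1->8, 2->1, 3->2 | applicable
match: 0->12, 1->9, 2->1, 3->2 | applicable
match: 0->12, 1->13, 2->1, 3->2 | applicable
match: 0->12, 1->14, 2->1, 3->2 | applicable
count: 6
applicable_count: 6


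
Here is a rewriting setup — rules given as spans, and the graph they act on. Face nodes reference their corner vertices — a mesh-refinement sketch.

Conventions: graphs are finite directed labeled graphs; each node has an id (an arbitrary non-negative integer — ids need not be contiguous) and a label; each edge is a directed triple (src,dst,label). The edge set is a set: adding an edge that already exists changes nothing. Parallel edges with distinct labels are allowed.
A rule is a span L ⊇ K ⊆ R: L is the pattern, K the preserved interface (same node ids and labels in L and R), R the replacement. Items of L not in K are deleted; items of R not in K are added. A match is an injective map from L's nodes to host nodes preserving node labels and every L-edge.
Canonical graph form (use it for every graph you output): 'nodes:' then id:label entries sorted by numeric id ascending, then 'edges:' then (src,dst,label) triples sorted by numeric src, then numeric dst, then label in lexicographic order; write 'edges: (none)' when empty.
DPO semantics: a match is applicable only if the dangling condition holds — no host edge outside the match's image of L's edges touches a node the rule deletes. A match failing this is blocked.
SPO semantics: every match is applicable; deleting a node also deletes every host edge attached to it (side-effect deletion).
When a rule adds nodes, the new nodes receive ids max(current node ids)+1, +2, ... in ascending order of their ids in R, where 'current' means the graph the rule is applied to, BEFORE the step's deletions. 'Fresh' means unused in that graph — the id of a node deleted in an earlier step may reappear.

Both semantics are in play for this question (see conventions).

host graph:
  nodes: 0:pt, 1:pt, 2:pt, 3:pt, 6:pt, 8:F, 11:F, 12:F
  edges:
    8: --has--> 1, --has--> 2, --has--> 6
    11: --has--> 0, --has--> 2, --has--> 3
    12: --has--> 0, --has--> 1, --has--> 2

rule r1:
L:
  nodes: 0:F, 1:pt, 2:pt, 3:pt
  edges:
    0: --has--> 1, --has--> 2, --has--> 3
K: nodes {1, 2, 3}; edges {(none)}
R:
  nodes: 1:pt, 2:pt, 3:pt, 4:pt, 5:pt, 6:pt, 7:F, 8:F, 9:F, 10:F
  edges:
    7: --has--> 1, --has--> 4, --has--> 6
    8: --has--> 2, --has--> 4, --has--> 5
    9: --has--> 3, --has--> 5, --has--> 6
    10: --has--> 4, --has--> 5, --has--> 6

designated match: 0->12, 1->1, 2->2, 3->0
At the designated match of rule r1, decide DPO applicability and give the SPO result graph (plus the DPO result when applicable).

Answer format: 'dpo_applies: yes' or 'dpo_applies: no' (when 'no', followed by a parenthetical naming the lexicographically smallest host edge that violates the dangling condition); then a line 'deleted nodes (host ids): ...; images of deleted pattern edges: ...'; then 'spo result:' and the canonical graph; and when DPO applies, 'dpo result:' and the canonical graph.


dpo_applies: yes
deleted nodes (host ids): 12; images of deleted pattern edges: (12,0,has); (12,1,has); (12,2,has)
spo result:
nodes: 0:pt, 1:pt, 2:pt, 3:pt, 6:pt, 8:F, 11:F, 13:pt, 14:pt, 15:pt, 16:F, 17:F, 18:F, 19:F
edges: (8,1,has); (8,2,has); (8,6,has); (11,0,has); (11,2,has); (11,3,has); (16,1,has); (16,13,has); (16,15,has); (17,2,has); (17,13,has); (17,14,has); (18,0,has); (18,14,has); (18,15,has); (19,13,has); (19,14,has); (19,15,has)
dpo result:
nodes: 0:pt, 1:pt, 2:pt, 3:pt, 6:pt, 8:F, 11:F, 13:pt, 14:pt, 15:pt, 16:F, 17:F, 18:F, 19:F
edges: (8,1,has); (8,2,has); (8,6,has); (11,0,has); (11,2,has); (11,3,has); (16,1,has); (16,13,has); (16,15,has); (17,2,has); (17,13,has); (17,14,has); (18,0,has); (18,14,has); (18,15,has); (19,13,has); (19,14,has); (19,15,has)


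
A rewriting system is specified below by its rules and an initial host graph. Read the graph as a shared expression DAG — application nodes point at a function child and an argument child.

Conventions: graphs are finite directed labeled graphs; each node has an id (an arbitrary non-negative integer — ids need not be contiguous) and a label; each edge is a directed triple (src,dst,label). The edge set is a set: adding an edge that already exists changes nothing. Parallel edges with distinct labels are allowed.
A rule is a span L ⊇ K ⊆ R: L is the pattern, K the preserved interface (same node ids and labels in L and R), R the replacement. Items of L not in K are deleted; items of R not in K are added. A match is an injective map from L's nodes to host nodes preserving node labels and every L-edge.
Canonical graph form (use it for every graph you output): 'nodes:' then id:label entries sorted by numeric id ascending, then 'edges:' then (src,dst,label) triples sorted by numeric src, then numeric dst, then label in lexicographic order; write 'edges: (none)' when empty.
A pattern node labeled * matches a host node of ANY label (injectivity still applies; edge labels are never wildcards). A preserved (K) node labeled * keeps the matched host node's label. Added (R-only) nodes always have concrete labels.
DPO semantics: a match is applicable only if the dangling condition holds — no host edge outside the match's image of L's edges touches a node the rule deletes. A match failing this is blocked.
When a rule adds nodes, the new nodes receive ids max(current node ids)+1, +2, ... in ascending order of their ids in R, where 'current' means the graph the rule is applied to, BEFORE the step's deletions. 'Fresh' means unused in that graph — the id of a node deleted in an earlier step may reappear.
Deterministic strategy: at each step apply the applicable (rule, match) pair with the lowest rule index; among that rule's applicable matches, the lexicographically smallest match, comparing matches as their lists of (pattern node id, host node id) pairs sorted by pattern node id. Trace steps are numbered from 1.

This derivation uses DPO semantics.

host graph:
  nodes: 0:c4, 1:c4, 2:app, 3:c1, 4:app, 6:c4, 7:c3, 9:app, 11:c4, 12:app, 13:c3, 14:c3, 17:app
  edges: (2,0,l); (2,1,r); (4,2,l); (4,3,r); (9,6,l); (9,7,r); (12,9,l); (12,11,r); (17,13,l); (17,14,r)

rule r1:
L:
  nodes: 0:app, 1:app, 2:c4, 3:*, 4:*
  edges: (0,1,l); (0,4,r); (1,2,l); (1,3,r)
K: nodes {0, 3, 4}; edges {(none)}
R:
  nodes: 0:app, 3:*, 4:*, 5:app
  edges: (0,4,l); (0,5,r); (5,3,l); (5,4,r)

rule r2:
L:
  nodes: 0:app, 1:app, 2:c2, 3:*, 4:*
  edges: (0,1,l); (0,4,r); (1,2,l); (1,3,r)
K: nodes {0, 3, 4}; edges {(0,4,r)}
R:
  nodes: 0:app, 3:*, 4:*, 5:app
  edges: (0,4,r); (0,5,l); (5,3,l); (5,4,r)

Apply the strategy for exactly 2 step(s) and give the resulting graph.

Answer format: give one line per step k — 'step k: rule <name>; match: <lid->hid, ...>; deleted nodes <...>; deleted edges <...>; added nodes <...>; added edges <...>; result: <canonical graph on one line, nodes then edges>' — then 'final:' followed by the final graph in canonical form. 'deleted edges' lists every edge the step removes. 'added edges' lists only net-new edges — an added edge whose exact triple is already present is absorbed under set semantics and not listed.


step 1: rule r1; match: 0->4, 1->2, 2->0, 3->1, 4->3; deleted nodes 0, 2; deleted edges (2,0,l); (2,1,r); (4,2,l); (4,3,r); added nodes 18; added edges (4,3,l); (4,18,r); (18,1,l); (18,3,r); result: nodes: 1:c4, 3:c1, 4:app, 6:c4, 7:c3, 9:app, 11:c4, 12:app, 13:c3, 14:c3, 17:app, 18:app edges: (4,3,l); (4,18,r); (9,6,l); (9,7,r); (12,9,l); (12,11,r); (17,13,l); (17,14,r); (18,1,l); (18,3,r)
step 2: rule r1; match: 0->12, 1->9, 2->6, 3->7, 4->11; deleted nodes 6, 9; deleted edges (9,6,l); (9,7,r); (12,9,l); (12,11,r); added nodes 19; added edges (12,11,l); (12,19,r); (19,7,l); (19,11,r); result: nodes: 1:c4, 3:c1, 4:app, 7:c3, 11:c4, 12:app, 13:c3, 14:c3, 17:app, 18:app, 19:app edges: (4,3,l); (4,18,r); (12,11,l); (12,19,r); (17,13,l); (17,14,r); (18,1,l); (18,3,r); (19,7,l); (19,11,r)
final:
nodes: 1:c4, 3:c1, 4:app, 7:c3, 11:c4, 12:app, 13:c3, 14:c3, 17:app, 18:app, 19:app
edges: (4,3,l); (4,18,r); (12,11,l); (12,19,r); (17,13,l); (17,14,r); (18,1,l); (18,3,r); (19,7,l); (19,11,r)


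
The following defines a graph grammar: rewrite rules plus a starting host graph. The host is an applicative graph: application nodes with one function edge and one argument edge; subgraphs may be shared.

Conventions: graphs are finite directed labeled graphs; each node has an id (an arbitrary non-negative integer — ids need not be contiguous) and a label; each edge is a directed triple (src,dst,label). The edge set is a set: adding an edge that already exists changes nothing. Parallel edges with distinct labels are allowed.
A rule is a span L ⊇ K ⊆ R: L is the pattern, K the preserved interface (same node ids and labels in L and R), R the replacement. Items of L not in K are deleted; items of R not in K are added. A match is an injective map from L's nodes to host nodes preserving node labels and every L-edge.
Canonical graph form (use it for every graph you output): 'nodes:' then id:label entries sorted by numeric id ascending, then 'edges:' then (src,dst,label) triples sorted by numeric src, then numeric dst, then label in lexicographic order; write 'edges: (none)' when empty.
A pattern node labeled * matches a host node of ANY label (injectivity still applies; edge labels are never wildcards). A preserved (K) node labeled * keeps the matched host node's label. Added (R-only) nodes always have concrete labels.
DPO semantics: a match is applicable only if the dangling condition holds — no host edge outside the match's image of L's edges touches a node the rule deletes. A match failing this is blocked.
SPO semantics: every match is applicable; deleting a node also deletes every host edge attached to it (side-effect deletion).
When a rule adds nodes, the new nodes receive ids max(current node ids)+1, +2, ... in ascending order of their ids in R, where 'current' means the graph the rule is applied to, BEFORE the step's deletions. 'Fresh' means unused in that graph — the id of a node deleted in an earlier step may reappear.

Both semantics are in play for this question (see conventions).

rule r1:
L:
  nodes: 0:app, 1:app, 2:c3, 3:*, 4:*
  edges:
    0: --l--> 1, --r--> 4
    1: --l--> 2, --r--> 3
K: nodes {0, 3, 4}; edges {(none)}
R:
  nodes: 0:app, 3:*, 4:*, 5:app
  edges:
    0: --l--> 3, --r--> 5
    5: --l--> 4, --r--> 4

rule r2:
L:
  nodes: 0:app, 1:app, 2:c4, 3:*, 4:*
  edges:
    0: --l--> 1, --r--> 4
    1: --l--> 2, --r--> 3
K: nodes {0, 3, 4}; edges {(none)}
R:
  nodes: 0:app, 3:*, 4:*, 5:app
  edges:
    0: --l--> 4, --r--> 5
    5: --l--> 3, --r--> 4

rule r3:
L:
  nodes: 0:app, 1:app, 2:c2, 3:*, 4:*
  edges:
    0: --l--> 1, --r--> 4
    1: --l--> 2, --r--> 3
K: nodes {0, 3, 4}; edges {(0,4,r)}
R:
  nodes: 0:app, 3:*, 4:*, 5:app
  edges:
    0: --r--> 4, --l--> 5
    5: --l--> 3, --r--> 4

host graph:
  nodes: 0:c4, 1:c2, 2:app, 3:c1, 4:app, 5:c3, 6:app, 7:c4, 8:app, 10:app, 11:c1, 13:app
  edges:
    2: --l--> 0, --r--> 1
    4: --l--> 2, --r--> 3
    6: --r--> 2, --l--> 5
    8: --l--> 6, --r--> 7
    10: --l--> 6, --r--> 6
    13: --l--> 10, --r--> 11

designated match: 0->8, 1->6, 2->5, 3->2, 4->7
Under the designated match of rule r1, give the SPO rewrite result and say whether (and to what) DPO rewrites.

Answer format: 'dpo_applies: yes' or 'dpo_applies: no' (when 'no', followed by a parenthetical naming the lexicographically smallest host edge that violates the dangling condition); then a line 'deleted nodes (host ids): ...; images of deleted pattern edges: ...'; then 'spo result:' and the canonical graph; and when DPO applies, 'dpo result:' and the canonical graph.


dpo_applies: no
(the rule deletes node 6, which keeps host edge (10,6,l) outside the match image — the dangling condition fails, DPO blocks; SPO proceeds and side-deletes such edges)
deleted nodes (host ids): 5, 6; images of deleted pattern edges: (6,2,r); (6,5,l); (8,6,l); (8,7,r)
spo result:
nodes: 0:c4, 1:c2, 2:app, 3:c1, 4:app, 7:c4, 8:app, 10:app, 11:c1, 13:app, 14:app
edges: (2,0,l); (2,1,r); (4,2,l); (4,3,r); (8,2,l); (8,14,r); (13,10,l); (13,11,r); (14,7,l); (14,7,r)


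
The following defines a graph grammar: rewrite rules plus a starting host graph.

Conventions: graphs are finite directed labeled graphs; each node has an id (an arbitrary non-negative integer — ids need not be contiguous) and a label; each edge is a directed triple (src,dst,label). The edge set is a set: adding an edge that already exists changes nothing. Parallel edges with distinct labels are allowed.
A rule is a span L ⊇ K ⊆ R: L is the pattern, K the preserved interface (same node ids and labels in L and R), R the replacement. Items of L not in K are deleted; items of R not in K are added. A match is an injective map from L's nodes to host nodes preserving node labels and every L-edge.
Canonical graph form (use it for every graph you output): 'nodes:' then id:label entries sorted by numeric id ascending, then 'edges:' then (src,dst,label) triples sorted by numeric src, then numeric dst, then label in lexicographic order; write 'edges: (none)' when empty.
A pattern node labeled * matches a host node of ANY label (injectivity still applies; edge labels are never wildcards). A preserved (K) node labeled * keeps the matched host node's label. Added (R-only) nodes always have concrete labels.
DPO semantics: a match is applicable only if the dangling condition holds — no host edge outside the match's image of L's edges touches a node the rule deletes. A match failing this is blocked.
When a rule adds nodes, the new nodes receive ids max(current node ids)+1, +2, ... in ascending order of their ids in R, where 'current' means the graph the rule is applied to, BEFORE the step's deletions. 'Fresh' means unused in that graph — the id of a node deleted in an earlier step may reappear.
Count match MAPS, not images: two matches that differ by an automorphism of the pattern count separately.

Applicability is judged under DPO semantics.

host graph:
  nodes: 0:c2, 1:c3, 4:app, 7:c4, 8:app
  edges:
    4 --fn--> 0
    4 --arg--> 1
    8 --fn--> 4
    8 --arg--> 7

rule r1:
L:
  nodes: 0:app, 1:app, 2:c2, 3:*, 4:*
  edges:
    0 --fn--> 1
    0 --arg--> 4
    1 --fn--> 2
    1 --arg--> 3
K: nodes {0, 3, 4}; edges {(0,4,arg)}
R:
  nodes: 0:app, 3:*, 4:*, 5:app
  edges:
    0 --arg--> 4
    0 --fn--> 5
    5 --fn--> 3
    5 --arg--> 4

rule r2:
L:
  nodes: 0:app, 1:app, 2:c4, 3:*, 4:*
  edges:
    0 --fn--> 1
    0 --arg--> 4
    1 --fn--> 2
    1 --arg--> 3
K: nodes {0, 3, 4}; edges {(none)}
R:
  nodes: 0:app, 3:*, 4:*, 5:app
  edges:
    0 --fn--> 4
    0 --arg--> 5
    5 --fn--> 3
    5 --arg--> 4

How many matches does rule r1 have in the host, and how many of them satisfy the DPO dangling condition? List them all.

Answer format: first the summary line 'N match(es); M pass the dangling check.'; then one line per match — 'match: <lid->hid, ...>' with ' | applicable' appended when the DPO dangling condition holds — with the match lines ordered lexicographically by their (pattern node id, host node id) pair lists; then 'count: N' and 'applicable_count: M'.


1 match(es); 1 pass the dangling check.
match: 0->8, 1->4, 2->0, 3->1, 4->7 | applicable
count: 1
applicable_count: 1


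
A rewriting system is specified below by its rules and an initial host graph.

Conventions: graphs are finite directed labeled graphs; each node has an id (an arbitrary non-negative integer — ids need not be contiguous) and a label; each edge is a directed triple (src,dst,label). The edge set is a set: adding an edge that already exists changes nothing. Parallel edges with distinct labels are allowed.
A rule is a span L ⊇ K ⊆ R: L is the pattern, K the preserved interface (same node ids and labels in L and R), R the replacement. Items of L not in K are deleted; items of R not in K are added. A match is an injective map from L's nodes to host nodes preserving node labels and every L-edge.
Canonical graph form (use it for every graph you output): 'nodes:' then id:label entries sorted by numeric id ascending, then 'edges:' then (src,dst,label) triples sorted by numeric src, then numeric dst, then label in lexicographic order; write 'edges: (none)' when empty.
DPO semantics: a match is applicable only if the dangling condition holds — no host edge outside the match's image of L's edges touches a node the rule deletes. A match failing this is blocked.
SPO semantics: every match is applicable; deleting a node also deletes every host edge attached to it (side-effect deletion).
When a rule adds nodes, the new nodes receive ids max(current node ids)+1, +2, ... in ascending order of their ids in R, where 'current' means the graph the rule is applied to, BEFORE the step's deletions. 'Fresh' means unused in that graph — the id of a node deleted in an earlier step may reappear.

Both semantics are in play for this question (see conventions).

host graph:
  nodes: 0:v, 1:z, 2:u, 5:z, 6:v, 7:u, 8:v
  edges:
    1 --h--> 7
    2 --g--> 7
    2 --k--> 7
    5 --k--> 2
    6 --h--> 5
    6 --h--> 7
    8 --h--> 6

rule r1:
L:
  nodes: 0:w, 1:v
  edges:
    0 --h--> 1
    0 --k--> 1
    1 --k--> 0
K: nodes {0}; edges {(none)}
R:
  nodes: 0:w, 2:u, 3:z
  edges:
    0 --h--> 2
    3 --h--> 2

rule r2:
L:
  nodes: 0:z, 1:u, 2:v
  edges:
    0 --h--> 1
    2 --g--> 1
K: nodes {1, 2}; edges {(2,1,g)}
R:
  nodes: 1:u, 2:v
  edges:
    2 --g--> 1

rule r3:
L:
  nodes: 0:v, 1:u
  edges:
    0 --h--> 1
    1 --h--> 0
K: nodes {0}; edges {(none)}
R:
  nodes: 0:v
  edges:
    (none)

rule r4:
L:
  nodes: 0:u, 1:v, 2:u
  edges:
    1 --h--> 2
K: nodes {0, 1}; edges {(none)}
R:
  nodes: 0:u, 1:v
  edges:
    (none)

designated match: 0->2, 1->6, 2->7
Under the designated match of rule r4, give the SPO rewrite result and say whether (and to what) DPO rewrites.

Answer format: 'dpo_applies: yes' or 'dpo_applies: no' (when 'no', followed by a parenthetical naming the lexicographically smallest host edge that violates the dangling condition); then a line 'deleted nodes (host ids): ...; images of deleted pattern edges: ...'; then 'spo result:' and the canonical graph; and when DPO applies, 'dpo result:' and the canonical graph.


dpo_applies: no
(the rule deletes node 7, which keeps host edge (1,7,h) outside the match image — the dangling condition fails, DPO blocks; SPO proceeds and side-deletes such edges)
deleted nodes (host ids): 7; images of deleted pattern edges: (6,7,h)
spo result:
nodes: 0:v, 1:z, 2:u, 5:z, 6:v, 8:v
edges: (5,2,k); (6,5,h); (8,6,h)


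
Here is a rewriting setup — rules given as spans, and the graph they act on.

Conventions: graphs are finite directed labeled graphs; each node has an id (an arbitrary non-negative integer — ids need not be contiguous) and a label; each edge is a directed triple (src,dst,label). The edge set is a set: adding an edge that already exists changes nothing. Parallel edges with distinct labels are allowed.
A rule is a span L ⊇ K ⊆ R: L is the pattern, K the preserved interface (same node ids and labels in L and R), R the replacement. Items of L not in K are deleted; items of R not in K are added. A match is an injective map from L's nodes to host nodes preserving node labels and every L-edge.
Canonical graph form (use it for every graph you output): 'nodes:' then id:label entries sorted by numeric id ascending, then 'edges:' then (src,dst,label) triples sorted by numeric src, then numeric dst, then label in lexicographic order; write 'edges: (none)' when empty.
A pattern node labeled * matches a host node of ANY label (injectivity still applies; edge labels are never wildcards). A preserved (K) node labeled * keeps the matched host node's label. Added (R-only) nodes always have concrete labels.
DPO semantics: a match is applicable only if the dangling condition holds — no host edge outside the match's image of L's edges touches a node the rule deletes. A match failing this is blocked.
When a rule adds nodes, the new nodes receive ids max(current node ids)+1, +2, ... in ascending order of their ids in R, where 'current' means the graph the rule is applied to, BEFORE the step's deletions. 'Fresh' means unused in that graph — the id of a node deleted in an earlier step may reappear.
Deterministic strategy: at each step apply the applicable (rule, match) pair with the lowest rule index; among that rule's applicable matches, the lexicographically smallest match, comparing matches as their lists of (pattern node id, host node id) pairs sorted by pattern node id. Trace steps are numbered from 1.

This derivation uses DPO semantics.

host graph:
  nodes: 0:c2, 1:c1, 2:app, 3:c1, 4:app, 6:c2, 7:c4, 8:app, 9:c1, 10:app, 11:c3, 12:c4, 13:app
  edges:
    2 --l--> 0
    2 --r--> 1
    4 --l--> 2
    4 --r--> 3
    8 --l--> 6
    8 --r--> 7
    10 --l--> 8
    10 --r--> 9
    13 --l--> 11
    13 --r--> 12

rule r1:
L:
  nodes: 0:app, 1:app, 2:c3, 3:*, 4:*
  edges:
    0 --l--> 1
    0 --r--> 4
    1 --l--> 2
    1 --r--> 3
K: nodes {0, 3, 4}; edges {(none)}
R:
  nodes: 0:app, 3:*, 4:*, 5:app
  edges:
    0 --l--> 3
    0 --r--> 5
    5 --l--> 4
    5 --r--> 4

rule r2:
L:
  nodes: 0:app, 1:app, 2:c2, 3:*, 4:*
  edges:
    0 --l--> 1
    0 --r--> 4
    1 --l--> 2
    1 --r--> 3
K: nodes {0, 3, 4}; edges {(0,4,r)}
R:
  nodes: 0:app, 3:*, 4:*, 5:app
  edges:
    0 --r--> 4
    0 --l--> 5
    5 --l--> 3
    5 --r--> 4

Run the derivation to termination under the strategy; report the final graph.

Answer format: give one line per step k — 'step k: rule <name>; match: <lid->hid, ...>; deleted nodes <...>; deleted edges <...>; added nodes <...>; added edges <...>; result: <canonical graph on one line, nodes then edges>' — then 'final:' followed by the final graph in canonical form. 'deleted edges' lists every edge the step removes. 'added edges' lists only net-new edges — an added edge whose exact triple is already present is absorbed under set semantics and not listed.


step 1: rule r2; match: 0->4, 1->2, 2->0, 3->1, 4->3; deleted nodes 0, 2; deleted edges (2,0,l); (2,1,r); (4,2,l); added nodes 14; added edges (4,14,l); (14,1,l); (14,3,r); result: nodes: 1:c1, 3:c1, 4:app, 6:c2, 7:c4, 8:app, 9:c1, 10:app, 11:c3, 12:c4, 13:app, 14:app edges: (4,3,r); (4,14,l); (8,6,l); (8,7,r); (10,8,l); (10,9,r); (13,11,l); (13,12,r); (14,1,l); (14,3,r)
step 2: rule r2; match: 0->10, 1->8, 2->6, 3->7, 4->9; deleted nodes 6, 8; deleted edges (8,6,l); (8,7,r); (10,8,l); added nodes 15; added edges (10,15,l); (15,7,l); (15,9,r); result: nodes: 1:c1, 3:c1, 4:app, 7:c4, 9:c1, 10:app, 11:c3, 12:c4, 13:app, 14:app, 15:app edges: (4,3,r); (4,14,l); (10,9,r); (10,15,l); (13,11,l); (13,12,r); (14,1,l); (14,3,r); (15,7,l); (15,9,r)
final:
nodes: 1:c1, 3:c1, 4:app, 7:c4, 9:c1, 10:app, 11:c3, 12:c4, 13:app, 14:app, 15:app
edges: (4,3,r); (4,14,l); (10,9,r); (10,15,l); (13,11,l); (13,12,r); (14,1,l); (14,3,r); (15,7,l); (15,9,r)


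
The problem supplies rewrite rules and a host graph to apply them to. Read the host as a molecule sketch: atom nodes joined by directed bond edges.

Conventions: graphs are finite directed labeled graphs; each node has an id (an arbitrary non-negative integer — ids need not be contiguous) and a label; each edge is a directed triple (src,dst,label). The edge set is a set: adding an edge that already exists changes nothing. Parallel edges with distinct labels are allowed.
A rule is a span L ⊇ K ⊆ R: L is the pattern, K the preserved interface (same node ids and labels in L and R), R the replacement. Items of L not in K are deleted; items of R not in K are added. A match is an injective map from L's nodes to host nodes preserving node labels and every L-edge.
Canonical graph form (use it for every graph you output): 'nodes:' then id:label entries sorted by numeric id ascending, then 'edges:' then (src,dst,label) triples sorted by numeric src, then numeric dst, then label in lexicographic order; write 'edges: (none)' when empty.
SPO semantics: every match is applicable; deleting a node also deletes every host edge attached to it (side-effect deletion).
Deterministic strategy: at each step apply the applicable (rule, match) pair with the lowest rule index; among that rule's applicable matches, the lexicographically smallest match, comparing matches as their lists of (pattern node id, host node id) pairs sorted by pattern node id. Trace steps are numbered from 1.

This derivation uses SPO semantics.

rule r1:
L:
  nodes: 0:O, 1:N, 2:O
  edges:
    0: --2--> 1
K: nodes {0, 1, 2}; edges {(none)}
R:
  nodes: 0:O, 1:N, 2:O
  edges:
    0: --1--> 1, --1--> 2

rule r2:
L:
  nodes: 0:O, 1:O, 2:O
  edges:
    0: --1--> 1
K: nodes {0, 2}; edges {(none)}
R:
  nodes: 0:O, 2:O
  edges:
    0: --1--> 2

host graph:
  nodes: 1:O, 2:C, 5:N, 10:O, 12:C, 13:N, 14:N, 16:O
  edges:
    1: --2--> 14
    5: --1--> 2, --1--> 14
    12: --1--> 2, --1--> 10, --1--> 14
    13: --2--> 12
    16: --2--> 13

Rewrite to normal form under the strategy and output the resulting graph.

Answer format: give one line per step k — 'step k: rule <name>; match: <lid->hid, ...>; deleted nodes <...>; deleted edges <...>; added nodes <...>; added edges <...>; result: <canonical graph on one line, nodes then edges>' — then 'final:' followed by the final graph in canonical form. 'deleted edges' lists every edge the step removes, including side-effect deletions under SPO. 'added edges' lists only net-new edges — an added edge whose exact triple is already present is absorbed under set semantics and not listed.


step 1: rule r1; match: 0->1, 1->14, 2->10; deleted nodes (none); deleted edges (1,14,2); added nodes (none); added edges (1,10,1); (1,14,1); result: nodes: 1:O, 2:C, 5:N, 10:O, 12:C, 13:N, 14:N, 16:O edges: (1,10,1); (1,14,1); (5,2,1); (5,14,1); (12,2,1); (12,10,1); (12,14,1); (13,12,2); (16,13,2)
step 2: rule r1; match: 0->16, 1->13, 2->1; deleted nodes (none); deleted edges (16,13,2); added nodes (none); added edges (16,1,1); (16,13,1); result: nodes: 1:O, 2:C, 5:N, 10:O, 12:C, 13:N, 14:N, 16:O edges: (1,10,1); (1,14,1); (5,2,1); (5,14,1); (12,2,1); (12,10,1); (12,14,1); (13,12,2); (16,1,1); (16,13,1)
step 3: rule r2; match: 0->1, 1->10, 2->16; deleted nodes 10; deleted edges (1,10,1); (12,10,1); added nodes (none); added edges (1,16,1); result: nodes: 1:O, 2:C, 5:N, 12:C, 13:N, 14:N, 16:O edges: (1,14,1); (1,16,1); (5,2,1); (5,14,1); (12,2,1); (12,14,1); (13,12,2); (16,1,1); (16,13,1)
final:
nodes: 1:O, 2:C, 5:N, 12:C, 13:N, 14:N, 16:O
edges: (1,14,1); (1,16,1); (5,2,1); (5,14,1); (12,2,1); (12,14,1); (13,12,2); (16,1,1); (16,13,1)


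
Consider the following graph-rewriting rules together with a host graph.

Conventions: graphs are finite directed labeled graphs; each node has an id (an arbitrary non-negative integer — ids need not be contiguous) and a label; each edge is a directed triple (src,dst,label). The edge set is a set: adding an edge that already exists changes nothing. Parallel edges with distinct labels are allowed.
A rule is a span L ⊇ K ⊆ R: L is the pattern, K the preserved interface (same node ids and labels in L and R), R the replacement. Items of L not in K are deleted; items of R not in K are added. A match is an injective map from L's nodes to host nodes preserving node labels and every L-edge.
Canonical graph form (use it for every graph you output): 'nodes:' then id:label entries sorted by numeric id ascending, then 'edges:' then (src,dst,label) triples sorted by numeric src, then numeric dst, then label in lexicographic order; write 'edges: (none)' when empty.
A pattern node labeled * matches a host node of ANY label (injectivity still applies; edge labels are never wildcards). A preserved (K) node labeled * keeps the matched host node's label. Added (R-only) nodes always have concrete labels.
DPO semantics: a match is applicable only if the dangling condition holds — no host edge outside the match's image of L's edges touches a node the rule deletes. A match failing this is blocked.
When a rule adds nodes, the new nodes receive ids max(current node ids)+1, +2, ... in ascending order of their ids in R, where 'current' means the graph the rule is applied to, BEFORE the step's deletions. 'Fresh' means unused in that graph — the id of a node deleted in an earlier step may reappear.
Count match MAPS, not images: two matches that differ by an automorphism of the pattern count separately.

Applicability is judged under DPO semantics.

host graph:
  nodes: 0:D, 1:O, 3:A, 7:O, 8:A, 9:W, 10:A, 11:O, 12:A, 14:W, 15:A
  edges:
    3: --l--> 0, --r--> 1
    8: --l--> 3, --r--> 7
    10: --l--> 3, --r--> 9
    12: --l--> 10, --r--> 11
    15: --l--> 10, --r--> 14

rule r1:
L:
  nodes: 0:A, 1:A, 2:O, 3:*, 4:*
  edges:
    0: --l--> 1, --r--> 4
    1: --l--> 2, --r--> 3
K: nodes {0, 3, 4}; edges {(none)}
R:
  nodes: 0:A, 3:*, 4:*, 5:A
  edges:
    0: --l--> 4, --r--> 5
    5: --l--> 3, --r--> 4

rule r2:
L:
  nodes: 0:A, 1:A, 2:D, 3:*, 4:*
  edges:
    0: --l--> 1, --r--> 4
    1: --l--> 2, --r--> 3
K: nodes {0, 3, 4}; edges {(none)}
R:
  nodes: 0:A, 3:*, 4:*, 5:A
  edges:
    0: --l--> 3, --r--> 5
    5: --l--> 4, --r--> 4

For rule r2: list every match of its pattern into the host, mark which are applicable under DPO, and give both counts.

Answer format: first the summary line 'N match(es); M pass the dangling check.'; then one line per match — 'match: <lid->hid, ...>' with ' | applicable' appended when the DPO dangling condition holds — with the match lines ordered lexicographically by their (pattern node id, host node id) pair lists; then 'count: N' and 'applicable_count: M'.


2 match(es); 0 pass the dangling check.
match: 0->8, 1->3, 2->0, 3->1, 4->7
match: 0->10, 1->3, 2->0, 3->1, 4->9
count: 2
applicable_count: 0


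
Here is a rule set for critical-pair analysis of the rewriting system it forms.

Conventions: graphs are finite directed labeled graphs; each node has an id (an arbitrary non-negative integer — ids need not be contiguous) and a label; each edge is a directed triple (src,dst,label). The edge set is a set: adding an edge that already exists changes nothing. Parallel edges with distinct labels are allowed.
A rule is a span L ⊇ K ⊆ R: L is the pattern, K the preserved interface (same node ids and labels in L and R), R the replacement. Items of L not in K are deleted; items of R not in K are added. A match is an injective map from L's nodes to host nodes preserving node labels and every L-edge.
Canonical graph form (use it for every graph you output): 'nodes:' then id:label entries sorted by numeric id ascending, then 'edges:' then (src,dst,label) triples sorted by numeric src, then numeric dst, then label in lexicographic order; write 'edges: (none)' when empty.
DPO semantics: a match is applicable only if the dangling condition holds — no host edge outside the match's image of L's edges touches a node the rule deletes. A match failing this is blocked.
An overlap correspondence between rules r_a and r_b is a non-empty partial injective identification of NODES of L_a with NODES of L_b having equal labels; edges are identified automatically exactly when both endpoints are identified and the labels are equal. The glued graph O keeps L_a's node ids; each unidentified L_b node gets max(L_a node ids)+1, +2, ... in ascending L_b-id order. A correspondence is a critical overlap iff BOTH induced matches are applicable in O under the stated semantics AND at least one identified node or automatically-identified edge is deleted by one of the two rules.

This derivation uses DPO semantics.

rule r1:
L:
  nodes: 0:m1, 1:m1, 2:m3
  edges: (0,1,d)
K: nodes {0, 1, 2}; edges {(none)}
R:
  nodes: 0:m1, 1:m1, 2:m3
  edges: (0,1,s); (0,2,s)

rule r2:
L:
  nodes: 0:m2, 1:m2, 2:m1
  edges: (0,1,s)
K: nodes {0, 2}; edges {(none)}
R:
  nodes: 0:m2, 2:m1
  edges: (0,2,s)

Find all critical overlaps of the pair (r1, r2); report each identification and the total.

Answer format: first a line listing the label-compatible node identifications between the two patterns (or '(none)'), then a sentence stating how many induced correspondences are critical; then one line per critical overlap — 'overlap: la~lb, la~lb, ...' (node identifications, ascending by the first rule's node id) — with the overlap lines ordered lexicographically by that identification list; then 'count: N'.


label-compatible node identifications between L(r1) and L(r2): 0~2, 1~2
0 of the induced correspondences are critical overlaps of r1 and r2.
count: 0


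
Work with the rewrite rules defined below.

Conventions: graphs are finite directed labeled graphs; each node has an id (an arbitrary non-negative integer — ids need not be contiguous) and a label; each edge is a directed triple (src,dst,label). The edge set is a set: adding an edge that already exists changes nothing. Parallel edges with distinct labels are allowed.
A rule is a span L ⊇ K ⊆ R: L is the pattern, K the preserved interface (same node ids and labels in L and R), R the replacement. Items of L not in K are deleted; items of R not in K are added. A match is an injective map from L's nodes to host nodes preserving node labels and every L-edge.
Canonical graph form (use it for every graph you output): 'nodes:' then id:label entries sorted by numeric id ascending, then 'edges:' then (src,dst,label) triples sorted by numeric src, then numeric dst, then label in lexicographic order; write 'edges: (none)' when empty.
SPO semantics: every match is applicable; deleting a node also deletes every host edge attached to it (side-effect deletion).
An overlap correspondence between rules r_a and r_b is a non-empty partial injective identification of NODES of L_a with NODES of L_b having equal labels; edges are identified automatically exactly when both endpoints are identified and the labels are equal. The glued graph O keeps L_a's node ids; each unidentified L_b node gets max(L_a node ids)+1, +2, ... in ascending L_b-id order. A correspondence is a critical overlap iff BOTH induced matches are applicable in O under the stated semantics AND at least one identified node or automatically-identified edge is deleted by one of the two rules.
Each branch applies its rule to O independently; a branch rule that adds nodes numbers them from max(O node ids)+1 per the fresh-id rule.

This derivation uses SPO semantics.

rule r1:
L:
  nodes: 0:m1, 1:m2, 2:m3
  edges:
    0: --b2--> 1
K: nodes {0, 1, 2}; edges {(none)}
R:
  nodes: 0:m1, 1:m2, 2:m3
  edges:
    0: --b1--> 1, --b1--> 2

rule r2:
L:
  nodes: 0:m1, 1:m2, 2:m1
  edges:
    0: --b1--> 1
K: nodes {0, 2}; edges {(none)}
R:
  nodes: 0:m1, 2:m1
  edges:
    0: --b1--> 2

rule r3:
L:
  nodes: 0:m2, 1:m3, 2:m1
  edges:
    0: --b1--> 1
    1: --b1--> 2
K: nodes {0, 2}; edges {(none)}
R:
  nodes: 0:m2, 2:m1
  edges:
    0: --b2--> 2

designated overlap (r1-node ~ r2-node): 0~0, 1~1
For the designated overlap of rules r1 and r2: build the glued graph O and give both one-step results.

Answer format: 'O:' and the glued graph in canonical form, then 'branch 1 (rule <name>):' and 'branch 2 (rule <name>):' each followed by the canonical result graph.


O:
nodes: 0:m1, 1:m2, 2:m3, 3:m1
edges: (0,1,b1); (0,1,b2)
branch 1 (rule r1):
nodes: 0:m1, 1:m2, 2:m3, 3:m1
edges: (0,1,b1); (0,2,b1)
branch 2 (rule r2):
nodes: 0:m1, 2:m3, 3:m1
edges: (0,3,b1)
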